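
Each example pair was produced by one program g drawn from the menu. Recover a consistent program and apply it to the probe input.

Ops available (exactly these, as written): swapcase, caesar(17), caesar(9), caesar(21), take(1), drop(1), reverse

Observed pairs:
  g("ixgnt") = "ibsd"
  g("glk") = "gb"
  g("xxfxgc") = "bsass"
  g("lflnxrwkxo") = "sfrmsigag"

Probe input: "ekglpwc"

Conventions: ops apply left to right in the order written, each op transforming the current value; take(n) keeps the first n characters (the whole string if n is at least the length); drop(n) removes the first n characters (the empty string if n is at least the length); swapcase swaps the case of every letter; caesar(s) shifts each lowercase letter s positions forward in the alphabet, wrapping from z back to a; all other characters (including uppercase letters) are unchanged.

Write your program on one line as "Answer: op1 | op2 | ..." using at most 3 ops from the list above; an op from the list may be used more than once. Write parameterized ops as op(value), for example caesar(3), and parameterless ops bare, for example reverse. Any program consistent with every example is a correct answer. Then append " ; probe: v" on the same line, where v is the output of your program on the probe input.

reverse | caesar(21) | drop(1) ; probe: "rkgbfz"

Check, running the answer program on each example:
  "ixgnt" -> "tngxi" -> "oibsd" -> "ibsd"
  "glk" -> "klg" -> "fgb" -> "gb"
  "xxfxgc" -> "cgxfxx" -> "xbsass" -> "bsass"
  "lflnxrwkxo" -> "oxkwrxnlfl" -> "jsfrmsigag" -> "sfrmsigag"
  probe: "ekglpwc" -> "cwplgke" -> "xrkgbfz" -> "rkgbfz"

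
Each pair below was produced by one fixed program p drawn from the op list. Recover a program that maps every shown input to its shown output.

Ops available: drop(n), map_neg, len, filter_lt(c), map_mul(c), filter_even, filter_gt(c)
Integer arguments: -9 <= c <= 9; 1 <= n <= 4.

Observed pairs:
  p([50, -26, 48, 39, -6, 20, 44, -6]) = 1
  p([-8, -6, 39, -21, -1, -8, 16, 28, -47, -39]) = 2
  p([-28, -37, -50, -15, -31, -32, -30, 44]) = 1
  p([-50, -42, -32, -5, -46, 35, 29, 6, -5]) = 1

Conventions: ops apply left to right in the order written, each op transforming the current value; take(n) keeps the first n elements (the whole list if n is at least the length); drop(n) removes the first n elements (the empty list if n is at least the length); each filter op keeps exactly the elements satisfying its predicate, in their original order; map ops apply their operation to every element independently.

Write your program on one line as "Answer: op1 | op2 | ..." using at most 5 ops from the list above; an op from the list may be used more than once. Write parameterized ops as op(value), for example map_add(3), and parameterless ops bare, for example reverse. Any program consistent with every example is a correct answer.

drop(3) | drop(3) | filter_lt(5) | map_mul(9) | len

Check, running the answer program on each example:
  [50, -26, 48, 39, -6, 20, 44, -6] -> [39, -6, 20, 44, -6] -> [44, -6] -> [-6] -> [-54] -> 1
  [-8, -6, 39, -21, -1, -8, 16, 28, -47, -39] -> [-21, -1, -8, 16, 28, -47, -39] -> [16, 28, -47, -39] -> [-47, -39] -> [-423, -351] -> 2
  [-28, -37, -50, -15, -31, -32, -30, 44] -> [-15, -31, -32, -30, 44] -> [-30, 44] -> [-30] -> [-270] -> 1
  [-50, -42, -32, -5, -46, 35, 29, 6, -5] -> [-5, -46, 35, 29, 6, -5] -> [29, 6, -5] -> [-5] -> [-45] -> 1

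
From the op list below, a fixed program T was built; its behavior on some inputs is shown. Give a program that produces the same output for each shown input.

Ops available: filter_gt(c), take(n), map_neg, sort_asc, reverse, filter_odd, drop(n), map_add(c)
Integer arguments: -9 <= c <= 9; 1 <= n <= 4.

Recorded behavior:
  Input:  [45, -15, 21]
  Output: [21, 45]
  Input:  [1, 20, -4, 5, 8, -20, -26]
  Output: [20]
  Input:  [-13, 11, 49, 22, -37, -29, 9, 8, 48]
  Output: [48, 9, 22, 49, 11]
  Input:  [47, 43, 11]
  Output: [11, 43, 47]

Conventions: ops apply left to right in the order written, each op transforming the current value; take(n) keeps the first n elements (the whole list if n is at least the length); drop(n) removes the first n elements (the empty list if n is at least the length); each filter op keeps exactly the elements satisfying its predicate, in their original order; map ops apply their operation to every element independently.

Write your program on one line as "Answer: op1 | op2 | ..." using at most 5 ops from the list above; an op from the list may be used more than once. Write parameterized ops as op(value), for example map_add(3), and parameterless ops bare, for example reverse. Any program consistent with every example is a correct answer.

filter_gt(8) | map_neg | reverse | map_neg

Check, running the answer program on each example:
  [45, -15, 21] -> [45, 21] -> [-45, -21] -> [-21, -45] -> [21, 45]
  [1, 20, -4, 5, 8, -20, -26] -> [20] -> [-20] -> [-20] -> [20]
  [-13, 11, 49, 22, -37, -29, 9, 8, 48] -> [11, 49, 22, 9, 48] -> [-11, -49, -22, -9, -48] -> [-48, -9, -22, -49, -11] -> [48, 9, 22, 49, 11]
  [47, 43, 11] -> [47, 43, 11] -> [-47, -43, -11] -> [-11, -43, -47] -> [11, 43, 47]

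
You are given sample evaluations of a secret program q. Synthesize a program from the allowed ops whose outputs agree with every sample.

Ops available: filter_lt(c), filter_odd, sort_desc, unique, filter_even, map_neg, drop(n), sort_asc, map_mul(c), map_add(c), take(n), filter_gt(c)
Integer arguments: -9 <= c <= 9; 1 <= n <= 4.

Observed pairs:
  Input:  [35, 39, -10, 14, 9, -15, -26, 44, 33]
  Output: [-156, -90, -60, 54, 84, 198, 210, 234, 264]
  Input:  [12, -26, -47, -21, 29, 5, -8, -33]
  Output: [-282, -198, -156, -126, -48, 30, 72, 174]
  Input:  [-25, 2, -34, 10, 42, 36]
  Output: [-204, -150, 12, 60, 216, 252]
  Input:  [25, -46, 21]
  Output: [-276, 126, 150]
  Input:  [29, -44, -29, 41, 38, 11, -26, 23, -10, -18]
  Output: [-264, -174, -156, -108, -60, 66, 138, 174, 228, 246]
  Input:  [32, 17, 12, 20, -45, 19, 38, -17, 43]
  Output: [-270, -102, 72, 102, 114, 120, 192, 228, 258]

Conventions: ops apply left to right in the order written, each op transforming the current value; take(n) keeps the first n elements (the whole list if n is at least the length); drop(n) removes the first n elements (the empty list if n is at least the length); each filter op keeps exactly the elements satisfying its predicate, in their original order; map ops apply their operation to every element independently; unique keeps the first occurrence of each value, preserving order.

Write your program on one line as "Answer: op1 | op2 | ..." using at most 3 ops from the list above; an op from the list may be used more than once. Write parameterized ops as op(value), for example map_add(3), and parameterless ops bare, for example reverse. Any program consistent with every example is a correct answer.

sort_asc | map_mul(6)

Check, running the answer program on each example:
  [35, 39, -10, 14, 9, -15, -26, 44, 33] -> [-26, -15, -10, 9, 14, 33, 35, 39, 44] -> [-156, -90, -60, 54, 84, 198, 210, 234, 264]
  [12, -26, -47, -21, 29, 5, -8, -33] -> [-47, -33, -26, -21, -8, 5, 12, 29] -> [-282, -198, -156, -126, -48, 30, 72, 174]
  [-25, 2, -34, 10, 42, 36] -> [-34, -25, 2, 10, 36, 42] -> [-204, -150, 12, 60, 216, 252]
  [25, -46, 21] -> [-46, 21, 25] -> [-276, 126, 150]
  [29, -44, -29, 41, 38, 11, -26, 23, -10, -18] -> [-44, -29, -26, -18, -10, 11, 23, 29, 38, 41] -> [-264, -174, -156, -108, -60, 66, 138, 174, 228, 246]
  [32, 17, 12, 20, -45, 19, 38, -17, 43] -> [-45, -17, 12, 17, 19, 20, 32, 38, 43] -> [-270, -102, 72, 102, 114, 120, 192, 228, 258]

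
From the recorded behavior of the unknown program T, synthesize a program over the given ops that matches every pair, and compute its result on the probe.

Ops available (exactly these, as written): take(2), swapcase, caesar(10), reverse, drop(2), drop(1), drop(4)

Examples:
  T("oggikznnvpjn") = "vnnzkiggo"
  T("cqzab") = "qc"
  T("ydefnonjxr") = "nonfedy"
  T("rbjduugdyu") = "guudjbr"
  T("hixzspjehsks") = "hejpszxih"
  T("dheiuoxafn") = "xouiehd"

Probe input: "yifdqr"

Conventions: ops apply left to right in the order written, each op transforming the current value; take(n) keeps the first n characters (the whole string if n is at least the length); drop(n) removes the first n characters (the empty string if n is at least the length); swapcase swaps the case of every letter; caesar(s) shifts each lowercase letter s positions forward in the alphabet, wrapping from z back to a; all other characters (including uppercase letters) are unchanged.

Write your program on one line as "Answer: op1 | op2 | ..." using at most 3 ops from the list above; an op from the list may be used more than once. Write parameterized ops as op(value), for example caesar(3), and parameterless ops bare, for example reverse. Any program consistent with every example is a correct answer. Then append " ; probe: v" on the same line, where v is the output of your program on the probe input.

reverse | drop(2) | drop(1) ; probe: "fiy"

Check, running the answer program on each example:
  "oggikznnvpjn" -> "njpvnnzkiggo" -> "pvnnzkiggo" -> "vnnzkiggo"
  "cqzab" -> "bazqc" -> "zqc" -> "qc"
  "ydefnonjxr" -> "rxjnonfedy" -> "jnonfedy" -> "nonfedy"
  "rbjduugdyu" -> "uydguudjbr" -> "dguudjbr" -> "guudjbr"
  "hixzspjehsks" -> "skshejpszxih" -> "shejpszxih" -> "hejpszxih"
  "dheiuoxafn" -> "nfaxouiehd" -> "axouiehd" -> "xouiehd"
  probe: "yifdqr" -> "rqdfiy" -> "dfiy" -> "fiy"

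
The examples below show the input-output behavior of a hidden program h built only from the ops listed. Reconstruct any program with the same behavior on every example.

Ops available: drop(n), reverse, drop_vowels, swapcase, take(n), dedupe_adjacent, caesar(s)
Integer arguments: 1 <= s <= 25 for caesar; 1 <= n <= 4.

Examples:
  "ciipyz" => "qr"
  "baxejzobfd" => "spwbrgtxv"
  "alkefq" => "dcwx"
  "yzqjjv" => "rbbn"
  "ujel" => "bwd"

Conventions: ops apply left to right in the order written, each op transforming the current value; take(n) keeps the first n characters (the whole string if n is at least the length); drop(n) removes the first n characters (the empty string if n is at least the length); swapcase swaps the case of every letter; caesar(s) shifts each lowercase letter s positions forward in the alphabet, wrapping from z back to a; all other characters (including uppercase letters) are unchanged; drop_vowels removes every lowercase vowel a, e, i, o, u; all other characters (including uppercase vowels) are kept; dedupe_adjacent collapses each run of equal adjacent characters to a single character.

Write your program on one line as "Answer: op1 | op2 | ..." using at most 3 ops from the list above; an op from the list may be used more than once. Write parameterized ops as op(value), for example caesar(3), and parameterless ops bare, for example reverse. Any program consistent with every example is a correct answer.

caesar(18) | drop_vowels | drop(1)

Check, running the answer program on each example:
  "ciipyz" -> "uaahqr" -> "hqr" -> "qr"
  "baxejzobfd" -> "tspwbrgtxv" -> "tspwbrgtxv" -> "spwbrgtxv"
  "alkefq" -> "sdcwxi" -> "sdcwx" -> "dcwx"
  "yzqjjv" -> "qribbn" -> "qrbbn" -> "rbbn"
  "ujel" -> "mbwd" -> "mbwd" -> "bwd"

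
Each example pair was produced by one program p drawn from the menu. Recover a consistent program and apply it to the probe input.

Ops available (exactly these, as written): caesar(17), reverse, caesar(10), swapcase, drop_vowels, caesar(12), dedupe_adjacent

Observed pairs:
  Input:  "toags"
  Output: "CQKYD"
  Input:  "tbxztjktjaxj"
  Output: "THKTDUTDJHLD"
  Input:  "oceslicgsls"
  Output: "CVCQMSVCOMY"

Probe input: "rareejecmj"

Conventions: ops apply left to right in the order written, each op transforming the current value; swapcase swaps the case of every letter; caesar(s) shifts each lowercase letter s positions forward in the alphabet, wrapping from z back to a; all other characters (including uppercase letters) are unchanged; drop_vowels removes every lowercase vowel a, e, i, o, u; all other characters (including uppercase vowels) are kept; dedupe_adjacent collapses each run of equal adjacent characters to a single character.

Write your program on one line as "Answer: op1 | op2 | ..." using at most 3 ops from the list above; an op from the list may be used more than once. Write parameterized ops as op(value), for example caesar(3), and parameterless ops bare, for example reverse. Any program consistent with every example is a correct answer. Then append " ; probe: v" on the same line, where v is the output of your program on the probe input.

caesar(10) | reverse | swapcase ; probe: "TWMOTOOBKB"

Check, running the answer program on each example:
  "toags" -> "dykqc" -> "cqkyd" -> "CQKYD"
  "tbxztjktjaxj" -> "dlhjdtudtkht" -> "thktdutdjhld" -> "THKTDUTDJHLD"
  "oceslicgsls" -> "ymocvsmqcvc" -> "cvcqmsvcomy" -> "CVCQMSVCOMY"
  probe: "rareejecmj" -> "bkbootomwt" -> "twmotoobkb" -> "TWMOTOOBKB"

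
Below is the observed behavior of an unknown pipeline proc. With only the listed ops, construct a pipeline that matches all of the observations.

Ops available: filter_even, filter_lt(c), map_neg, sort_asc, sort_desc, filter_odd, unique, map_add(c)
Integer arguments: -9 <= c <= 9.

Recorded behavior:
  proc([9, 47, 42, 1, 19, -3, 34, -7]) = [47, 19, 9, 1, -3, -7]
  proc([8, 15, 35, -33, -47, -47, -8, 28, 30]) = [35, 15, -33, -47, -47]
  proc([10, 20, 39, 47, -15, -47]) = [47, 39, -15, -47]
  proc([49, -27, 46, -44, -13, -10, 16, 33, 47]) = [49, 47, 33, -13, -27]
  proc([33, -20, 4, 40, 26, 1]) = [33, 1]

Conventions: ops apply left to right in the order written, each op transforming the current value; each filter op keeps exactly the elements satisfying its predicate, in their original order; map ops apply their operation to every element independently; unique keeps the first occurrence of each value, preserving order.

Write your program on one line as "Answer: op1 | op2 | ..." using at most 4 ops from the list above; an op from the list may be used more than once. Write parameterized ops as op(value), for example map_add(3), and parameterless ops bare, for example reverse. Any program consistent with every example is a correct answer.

filter_odd | map_neg | sort_asc | map_neg

Check, running the answer program on each example:
  [9, 47, 42, 1, 19, -3, 34, -7] -> [9, 47, 1, 19, -3, -7] -> [-9, -47, -1, -19, 3, 7] -> [-47, -19, -9, -1, 3, 7] -> [47, 19, 9, 1, -3, -7]
  [8, 15, 35, -33, -47, -47, -8, 28, 30] -> [15, 35, -33, -47, -47] -> [-15, -35, 33, 47, 47] -> [-35, -15, 33, 47, 47] -> [35, 15, -33, -47, -47]
  [10, 20, 39, 47, -15, -47] -> [39, 47, -15, -47] -> [-39, -47, 15, 47] -> [-47, -39, 15, 47] -> [47, 39, -15, -47]
  [49, -27, 46, -44, -13, -10, 16, 33, 47] -> [49, -27, -13, 33, 47] -> [-49, 27, 13, -33, -47] -> [-49, -47, -33, 13, 27] -> [49, 47, 33, -13, -27]
  [33, -20, 4, 40, 26, 1] -> [33, 1] -> [-33, -1] -> [-33, -1] -> [33, 1]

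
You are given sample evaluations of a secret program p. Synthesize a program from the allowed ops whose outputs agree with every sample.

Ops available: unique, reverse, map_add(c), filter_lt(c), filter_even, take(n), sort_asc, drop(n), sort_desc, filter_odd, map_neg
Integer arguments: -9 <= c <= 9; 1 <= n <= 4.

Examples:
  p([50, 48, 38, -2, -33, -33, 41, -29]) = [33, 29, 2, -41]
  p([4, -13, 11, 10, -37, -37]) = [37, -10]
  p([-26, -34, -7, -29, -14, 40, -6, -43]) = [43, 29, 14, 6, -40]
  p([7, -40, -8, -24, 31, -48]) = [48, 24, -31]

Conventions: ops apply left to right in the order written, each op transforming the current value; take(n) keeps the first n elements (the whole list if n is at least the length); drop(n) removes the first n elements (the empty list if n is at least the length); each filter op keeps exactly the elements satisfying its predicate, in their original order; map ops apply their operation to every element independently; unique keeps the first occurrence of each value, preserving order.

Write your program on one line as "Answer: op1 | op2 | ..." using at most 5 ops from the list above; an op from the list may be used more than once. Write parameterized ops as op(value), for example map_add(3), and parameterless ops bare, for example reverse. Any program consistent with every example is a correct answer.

drop(3) | sort_asc | unique | map_neg

Check, running the answer program on each example:
  [50, 48, 38, -2, -33, -33, 41, -29] -> [-2, -33, -33, 41, -29] -> [-33, -33, -29, -2, 41] -> [-33, -29, -2, 41] -> [33, 29, 2, -41]
  [4, -13, 11, 10, -37, -37] -> [10, -37, -37] -> [-37, -37, 10] -> [-37, 10] -> [37, -10]
  [-26, -34, -7, -29, -14, 40, -6, -43] -> [-29, -14, 40, -6, -43] -> [-43, -29, -14, -6, 40] -> [-43, -29, -14, -6, 40] -> [43, 29, 14, 6, -40]
  [7, -40, -8, -24, 31, -48] -> [-24, 31, -48] -> [-48, -24, 31] -> [-48, -24, 31] -> [48, 24, -31]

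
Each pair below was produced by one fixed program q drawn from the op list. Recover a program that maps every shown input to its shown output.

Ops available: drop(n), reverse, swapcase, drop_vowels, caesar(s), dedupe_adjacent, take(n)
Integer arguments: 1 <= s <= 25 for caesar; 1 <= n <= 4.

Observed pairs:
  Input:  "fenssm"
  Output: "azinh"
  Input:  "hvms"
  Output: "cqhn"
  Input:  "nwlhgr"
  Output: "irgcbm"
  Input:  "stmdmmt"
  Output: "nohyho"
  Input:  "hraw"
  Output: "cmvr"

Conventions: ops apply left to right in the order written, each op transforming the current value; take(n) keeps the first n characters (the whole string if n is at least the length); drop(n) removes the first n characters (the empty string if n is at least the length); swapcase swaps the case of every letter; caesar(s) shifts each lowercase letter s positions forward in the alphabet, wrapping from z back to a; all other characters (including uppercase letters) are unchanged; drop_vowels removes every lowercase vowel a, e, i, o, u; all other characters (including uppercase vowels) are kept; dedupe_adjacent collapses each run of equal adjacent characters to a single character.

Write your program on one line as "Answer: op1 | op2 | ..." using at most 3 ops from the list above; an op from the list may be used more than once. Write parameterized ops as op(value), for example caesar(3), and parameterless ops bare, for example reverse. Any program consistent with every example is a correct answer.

dedupe_adjacent | caesar(21)

Check, running the answer program on each example:
  "fenssm" -> "fensm" -> "azinh"
  "hvms" -> "hvms" -> "cqhn"
  "nwlhgr" -> "nwlhgr" -> "irgcbm"
  "stmdmmt" -> "stmdmt" -> "nohyho"
  "hraw" -> "hraw" -> "cmvr"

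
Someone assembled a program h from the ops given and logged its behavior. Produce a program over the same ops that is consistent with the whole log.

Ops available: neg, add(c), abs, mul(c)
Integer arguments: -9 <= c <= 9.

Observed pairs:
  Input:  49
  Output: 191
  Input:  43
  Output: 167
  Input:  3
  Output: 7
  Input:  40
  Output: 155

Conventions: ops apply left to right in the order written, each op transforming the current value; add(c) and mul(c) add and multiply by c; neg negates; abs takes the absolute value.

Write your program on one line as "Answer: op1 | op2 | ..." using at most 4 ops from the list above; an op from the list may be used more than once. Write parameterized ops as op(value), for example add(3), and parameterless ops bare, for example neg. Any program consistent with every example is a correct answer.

neg | mul(4) | abs | add(-5)

Check, running the answer program on each example:
  49 -> -49 -> -196 -> 196 -> 191
  43 -> -43 -> -172 -> 172 -> 167
  3 -> -3 -> -12 -> 12 -> 7
  40 -> -40 -> -160 -> 160 -> 155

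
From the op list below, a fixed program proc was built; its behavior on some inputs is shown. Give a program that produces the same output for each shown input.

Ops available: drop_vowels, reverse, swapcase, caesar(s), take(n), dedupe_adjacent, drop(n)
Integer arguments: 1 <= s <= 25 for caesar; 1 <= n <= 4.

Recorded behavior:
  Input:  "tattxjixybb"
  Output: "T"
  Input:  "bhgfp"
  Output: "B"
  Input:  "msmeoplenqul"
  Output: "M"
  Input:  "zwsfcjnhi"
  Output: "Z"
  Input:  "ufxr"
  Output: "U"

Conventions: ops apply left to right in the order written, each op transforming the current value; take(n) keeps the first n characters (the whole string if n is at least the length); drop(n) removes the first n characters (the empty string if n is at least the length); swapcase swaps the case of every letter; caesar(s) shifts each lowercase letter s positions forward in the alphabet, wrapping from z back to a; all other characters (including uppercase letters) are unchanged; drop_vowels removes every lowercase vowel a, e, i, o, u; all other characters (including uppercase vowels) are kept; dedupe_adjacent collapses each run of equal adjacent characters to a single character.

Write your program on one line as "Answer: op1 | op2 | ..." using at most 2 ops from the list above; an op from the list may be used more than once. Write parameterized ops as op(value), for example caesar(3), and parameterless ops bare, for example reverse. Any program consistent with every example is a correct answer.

swapcase | take(1)

Check, running the answer program on each example:
  "tattxjixybb" -> "TATTXJIXYBB" -> "T"
  "bhgfp" -> "BHGFP" -> "B"
  "msmeoplenqul" -> "MSMEOPLENQUL" -> "M"
  "zwsfcjnhi" -> "ZWSFCJNHI" -> "Z"
  "ufxr" -> "UFXR" -> "U"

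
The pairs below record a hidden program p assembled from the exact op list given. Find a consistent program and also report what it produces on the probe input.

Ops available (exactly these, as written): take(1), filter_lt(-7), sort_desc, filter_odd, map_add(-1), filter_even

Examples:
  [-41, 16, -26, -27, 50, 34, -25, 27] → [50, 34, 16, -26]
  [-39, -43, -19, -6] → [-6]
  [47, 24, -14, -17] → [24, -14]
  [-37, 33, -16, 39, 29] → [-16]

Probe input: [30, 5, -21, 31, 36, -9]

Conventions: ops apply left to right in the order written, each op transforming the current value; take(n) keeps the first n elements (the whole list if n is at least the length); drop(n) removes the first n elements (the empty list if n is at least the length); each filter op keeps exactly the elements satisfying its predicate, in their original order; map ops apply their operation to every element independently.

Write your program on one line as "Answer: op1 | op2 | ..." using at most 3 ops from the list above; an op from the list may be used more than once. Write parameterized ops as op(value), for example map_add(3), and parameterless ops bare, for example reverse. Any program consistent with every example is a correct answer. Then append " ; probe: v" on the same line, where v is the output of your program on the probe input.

filter_even | sort_desc ; probe: [36, 30]

Check, running the answer program on each example:
  [-41, 16, -26, -27, 50, 34, -25, 27] -> [16, -26, 50, 34] -> [50, 34, 16, -26]
  [-39, -43, -19, -6] -> [-6] -> [-6]
  [47, 24, -14, -17] -> [24, -14] -> [24, -14]
  [-37, 33, -16, 39, 29] -> [-16] -> [-16]
  probe: [30, 5, -21, 31, 36, -9] -> [30, 36] -> [36, 30]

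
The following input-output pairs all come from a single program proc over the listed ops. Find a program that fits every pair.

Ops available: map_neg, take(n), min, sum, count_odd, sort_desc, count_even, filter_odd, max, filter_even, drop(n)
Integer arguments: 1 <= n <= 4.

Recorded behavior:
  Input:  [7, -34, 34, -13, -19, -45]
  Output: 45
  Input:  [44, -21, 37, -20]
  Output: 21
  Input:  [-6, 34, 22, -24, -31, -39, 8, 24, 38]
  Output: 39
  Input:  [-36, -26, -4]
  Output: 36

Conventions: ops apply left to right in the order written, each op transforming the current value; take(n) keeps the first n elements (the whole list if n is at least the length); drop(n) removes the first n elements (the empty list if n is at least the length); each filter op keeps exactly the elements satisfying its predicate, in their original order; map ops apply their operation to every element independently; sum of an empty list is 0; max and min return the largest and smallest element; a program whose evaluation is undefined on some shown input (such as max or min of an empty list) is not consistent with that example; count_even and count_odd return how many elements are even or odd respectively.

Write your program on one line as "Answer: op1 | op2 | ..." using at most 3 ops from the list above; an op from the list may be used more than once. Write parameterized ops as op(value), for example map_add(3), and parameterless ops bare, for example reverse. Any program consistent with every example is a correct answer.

map_neg | max

Check, running the answer program on each example:
  [7, -34, 34, -13, -19, -45] -> [-7, 34, -34, 13, 19, 45] -> 45
  [44, -21, 37, -20] -> [-44, 21, -37, 20] -> 21
  [-6, 34, 22, -24, -31, -39, 8, 24, 38] -> [6, -34, -22, 24, 31, 39, -8, -24, -38] -> 39
  [-36, -26, -4] -> [36, 26, 4] -> 36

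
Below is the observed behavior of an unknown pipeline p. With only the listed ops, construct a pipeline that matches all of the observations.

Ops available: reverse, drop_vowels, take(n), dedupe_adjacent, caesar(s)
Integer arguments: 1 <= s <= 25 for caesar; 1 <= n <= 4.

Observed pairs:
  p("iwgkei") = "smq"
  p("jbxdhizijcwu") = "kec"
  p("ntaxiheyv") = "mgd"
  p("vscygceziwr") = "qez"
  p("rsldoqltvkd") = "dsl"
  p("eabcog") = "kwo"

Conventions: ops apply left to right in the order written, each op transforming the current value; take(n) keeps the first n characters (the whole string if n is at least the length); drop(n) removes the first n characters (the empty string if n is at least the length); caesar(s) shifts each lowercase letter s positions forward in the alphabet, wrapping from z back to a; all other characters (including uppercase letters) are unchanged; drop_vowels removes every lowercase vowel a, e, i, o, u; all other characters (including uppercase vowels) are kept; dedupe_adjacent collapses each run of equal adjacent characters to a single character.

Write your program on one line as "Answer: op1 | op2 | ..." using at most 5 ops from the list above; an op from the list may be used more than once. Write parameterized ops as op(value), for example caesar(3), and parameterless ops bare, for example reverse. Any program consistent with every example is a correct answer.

reverse | take(3) | caesar(24) | reverse | caesar(10)

Check, running the answer program on each example:
  "iwgkei" -> "iekgwi" -> "iek" -> "gci" -> "icg" -> "smq"
  "jbxdhizijcwu" -> "uwcjizihdxbj" -> "uwc" -> "sua" -> "aus" -> "kec"
  "ntaxiheyv" -> "vyehixatn" -> "vye" -> "twc" -> "cwt" -> "mgd"
  "vscygceziwr" -> "rwizecgycsv" -> "rwi" -> "pug" -> "gup" -> "qez"
  "rsldoqltvkd" -> "dkvtlqodlsr" -> "dkv" -> "bit" -> "tib" -> "dsl"
  "eabcog" -> "gocbae" -> "goc" -> "ema" -> "ame" -> "kwo"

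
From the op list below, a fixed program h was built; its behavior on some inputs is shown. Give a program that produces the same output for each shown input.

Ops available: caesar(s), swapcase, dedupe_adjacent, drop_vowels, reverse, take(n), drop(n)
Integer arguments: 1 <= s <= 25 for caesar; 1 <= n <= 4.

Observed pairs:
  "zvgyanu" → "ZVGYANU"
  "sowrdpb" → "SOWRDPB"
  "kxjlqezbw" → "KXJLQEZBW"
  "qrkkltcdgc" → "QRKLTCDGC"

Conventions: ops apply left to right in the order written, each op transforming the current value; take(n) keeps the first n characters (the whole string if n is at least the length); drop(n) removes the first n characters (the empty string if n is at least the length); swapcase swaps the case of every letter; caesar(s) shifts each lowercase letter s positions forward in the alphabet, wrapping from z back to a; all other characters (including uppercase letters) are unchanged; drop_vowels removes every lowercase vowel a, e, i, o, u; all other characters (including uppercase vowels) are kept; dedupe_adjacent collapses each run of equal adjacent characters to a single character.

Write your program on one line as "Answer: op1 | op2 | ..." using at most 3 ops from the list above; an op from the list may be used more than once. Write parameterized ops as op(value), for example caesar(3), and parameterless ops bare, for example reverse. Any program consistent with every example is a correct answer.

swapcase | dedupe_adjacent

Check, running the answer program on each example:
  "zvgyanu" -> "ZVGYANU" -> "ZVGYANU"
  "sowrdpb" -> "SOWRDPB" -> "SOWRDPB"
  "kxjlqezbw" -> "KXJLQEZBW" -> "KXJLQEZBW"
  "qrkkltcdgc" -> "QRKKLTCDGC" -> "QRKLTCDGC"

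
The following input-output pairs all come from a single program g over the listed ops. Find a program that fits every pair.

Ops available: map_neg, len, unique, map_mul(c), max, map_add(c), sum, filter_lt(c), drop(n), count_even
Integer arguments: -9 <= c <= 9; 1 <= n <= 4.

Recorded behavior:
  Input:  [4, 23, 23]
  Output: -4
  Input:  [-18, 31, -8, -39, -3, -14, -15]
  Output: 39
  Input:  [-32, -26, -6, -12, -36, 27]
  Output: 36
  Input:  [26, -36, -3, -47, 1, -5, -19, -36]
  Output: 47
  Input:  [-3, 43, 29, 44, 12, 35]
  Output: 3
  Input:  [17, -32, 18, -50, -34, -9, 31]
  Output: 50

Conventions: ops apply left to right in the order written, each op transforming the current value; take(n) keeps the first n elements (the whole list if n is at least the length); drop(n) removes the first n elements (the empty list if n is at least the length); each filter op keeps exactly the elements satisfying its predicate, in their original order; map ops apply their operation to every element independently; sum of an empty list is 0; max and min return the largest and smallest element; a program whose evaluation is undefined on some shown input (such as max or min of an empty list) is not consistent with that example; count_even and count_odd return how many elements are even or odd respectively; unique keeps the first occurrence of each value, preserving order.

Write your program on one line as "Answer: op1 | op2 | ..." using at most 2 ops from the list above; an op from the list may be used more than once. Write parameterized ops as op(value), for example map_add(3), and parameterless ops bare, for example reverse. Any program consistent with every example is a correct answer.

map_neg | max

Check, running the answer program on each example:
  [4, 23, 23] -> [-4, -23, -23] -> -4
  [-18, 31, -8, -39, -3, -14, -15] -> [18, -31, 8, 39, 3, 14, 15] -> 39
  [-32, -26, -6, -12, -36, 27] -> [32, 26, 6, 12, 36, -27] -> 36
  [26, -36, -3, -47, 1, -5, -19, -36] -> [-26, 36, 3, 47, -1, 5, 19, 36] -> 47
  [-3, 43, 29, 44, 12, 35] -> [3, -43, -29, -44, -12, -35] -> 3
  [17, -32, 18, -50, -34, -9, 31] -> [-17, 32, -18, 50, 34, 9, -31] -> 50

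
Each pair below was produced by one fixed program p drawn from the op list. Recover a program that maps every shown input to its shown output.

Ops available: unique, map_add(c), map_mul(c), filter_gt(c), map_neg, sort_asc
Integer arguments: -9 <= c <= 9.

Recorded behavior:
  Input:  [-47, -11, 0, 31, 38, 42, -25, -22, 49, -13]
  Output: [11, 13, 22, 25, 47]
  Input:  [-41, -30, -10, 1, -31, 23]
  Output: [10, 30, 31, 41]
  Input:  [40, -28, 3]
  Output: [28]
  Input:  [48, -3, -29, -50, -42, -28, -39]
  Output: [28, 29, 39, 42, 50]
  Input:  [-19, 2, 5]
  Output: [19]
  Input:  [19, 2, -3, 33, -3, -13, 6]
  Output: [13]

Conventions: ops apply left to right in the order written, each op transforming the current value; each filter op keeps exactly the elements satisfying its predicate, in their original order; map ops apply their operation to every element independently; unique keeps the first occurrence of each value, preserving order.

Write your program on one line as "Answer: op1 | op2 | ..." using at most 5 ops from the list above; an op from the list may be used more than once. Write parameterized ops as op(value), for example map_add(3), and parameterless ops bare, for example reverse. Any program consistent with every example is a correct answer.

unique | map_neg | filter_gt(5) | sort_asc

Check, running the answer program on each example:
  [-47, -11, 0, 31, 38, 42, -25, -22, 49, -13] -> [-47, -11, 0, 31, 38, 42, -25, -22, 49, -13] -> [47, 11, 0, -31, -38, -42, 25, 22, -49, 13] -> [47, 11, 25, 22, 13] -> [11, 13, 22, 25, 47]
  [-41, -30, -10, 1, -31, 23] -> [-41, -30, -10, 1, -31, 23] -> [41, 30, 10, -1, 31, -23] -> [41, 30, 10, 31] -> [10, 30, 31, 41]
  [40, -28, 3] -> [40, -28, 3] -> [-40, 28, -3] -> [28] -> [28]
  [48, -3, -29, -50, -42, -28, -39] -> [48, -3, -29, -50, -42, -28, -39] -> [-48, 3, 29, 50, 42, 28, 39] -> [29, 50, 42, 28, 39] -> [28, 29, 39, 42, 50]
  [-19, 2, 5] -> [-19, 2, 5] -> [19, -2, -5] -> [19] -> [19]
  [19, 2, -3, 33, -3, -13, 6] -> [19, 2, -3, 33, -13, 6] -> [-19, -2, 3, -33, 13, -6] -> [13] -> [13]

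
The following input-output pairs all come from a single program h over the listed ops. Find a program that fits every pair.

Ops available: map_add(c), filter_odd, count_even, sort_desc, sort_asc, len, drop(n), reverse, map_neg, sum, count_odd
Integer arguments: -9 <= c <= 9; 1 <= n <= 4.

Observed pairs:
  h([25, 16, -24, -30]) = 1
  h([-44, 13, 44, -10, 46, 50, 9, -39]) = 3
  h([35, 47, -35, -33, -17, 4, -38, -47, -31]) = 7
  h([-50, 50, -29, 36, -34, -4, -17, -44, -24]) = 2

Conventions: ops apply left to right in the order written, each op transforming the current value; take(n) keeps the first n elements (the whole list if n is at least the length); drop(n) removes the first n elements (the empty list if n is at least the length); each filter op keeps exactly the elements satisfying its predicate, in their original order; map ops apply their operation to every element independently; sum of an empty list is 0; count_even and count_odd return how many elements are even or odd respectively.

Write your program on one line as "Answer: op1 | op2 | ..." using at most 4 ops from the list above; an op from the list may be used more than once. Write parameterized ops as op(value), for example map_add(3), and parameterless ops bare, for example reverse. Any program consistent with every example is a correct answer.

sort_desc | map_add(-1) | count_even

Check, running the answer program on each example:
  [25, 16, -24, -30] -> [25, 16, -24, -30] -> [24, 15, -25, -31] -> 1
  [-44, 13, 44, -10, 46, 50, 9, -39] -> [50, 46, 44, 13, 9, -10, -39, -44] -> [49, 45, 43, 12, 8, -11, -40, -45] -> 3
  [35, 47, -35, -33, -17, 4, -38, -47, -31] -> [47, 35, 4, -17, -31, -33, -35, -38, -47] -> [46, 34, 3, -18, -32, -34, -36, -39, -48] -> 7
  [-50, 50, -29, 36, -34, -4, -17, -44, -24] -> [50, 36, -4, -17, -24, -29, -34, -44, -50] -> [49, 35, -5, -18, -25, -30, -35, -45, -51] -> 2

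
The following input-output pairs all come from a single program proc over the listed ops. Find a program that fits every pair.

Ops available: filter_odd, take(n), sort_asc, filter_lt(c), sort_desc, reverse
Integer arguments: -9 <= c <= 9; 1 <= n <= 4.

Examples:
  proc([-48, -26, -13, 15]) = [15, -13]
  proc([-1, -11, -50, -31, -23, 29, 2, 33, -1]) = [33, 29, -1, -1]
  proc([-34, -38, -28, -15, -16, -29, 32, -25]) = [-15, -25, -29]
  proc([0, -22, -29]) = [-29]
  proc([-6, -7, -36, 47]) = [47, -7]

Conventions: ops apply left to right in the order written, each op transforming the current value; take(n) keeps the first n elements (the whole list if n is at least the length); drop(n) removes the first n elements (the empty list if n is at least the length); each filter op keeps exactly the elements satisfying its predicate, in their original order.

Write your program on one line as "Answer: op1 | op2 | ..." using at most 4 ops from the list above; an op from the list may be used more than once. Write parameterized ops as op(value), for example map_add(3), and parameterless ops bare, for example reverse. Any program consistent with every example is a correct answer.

sort_asc | sort_desc | filter_odd | take(4)

Check, running the answer program on each example:
  [-48, -26, -13, 15] -> [-48, -26, -13, 15] -> [15, -13, -26, -48] -> [15, -13] -> [15, -13]
  [-1, -11, -50, -31, -23, 29, 2, 33, -1] -> [-50, -31, -23, -11, -1, -1, 2, 29, 33] -> [33, 29, 2, -1, -1, -11, -23, -31, -50] -> [33, 29, -1, -1, -11, -23, -31] -> [33, 29, -1, -1]
  [-34, -38, -28, -15, -16, -29, 32, -25] -> [-38, -34, -29, -28, -25, -16, -15, 32] -> [32, -15, -16, -25, -28, -29, -34, -38] -> [-15, -25, -29] -> [-15, -25, -29]
  [0, -22, -29] -> [-29, -22, 0] -> [0, -22, -29] -> [-29] -> [-29]
  [-6, -7, -36, 47] -> [-36, -7, -6, 47] -> [47, -6, -7, -36] -> [47, -7] -> [47, -7]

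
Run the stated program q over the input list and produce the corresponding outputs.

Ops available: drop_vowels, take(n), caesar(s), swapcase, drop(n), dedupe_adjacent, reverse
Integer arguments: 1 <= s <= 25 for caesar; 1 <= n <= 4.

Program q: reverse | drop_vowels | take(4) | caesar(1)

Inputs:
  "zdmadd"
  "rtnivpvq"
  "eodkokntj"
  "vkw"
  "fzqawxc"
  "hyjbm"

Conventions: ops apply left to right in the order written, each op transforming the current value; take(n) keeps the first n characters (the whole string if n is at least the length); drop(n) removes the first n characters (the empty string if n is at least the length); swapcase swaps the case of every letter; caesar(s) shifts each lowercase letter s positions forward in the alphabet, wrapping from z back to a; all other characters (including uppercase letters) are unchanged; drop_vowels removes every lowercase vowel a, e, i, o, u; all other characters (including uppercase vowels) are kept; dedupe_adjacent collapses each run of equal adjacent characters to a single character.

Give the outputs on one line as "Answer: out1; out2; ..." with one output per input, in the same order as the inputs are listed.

"eene"; "rwqw"; "kuol"; "xlw"; "dyxr"; "nckz"

Execution, op by op:
  "zdmadd" -> "ddamdz" -> "ddmdz" -> "ddmd" -> "eene"
  "rtnivpvq" -> "qvpvintr" -> "qvpvntr" -> "qvpv" -> "rwqw"
  "eodkokntj" -> "jtnkokdoe" -> "jtnkkd" -> "jtnk" -> "kuol"
  "vkw" -> "wkv" -> "wkv" -> "wkv" -> "xlw"
  "fzqawxc" -> "cxwaqzf" -> "cxwqzf" -> "cxwq" -> "dyxr"
  "hyjbm" -> "mbjyh" -> "mbjyh" -> "mbjy" -> "nckz"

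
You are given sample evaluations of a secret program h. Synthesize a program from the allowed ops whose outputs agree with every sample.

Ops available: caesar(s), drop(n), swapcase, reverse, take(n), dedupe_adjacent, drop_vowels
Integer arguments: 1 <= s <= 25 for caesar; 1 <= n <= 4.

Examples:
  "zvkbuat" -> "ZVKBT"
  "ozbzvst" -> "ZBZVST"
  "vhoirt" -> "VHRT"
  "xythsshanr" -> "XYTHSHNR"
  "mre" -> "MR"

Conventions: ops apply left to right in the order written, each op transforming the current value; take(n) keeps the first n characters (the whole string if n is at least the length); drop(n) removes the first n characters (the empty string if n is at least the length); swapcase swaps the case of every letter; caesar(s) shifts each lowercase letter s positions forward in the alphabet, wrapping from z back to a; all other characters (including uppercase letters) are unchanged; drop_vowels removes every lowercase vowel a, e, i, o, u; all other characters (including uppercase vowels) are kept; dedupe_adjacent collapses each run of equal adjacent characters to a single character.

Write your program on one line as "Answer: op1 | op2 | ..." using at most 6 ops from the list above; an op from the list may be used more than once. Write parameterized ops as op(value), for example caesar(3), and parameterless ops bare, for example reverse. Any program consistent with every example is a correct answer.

reverse | dedupe_adjacent | drop_vowels | reverse | swapcase

Check, running the answer program on each example:
  "zvkbuat" -> "taubkvz" -> "taubkvz" -> "tbkvz" -> "zvkbt" -> "ZVKBT"
  "ozbzvst" -> "tsvzbzo" -> "tsvzbzo" -> "tsvzbz" -> "zbzvst" -> "ZBZVST"
  "vhoirt" -> "triohv" -> "triohv" -> "trhv" -> "vhrt" -> "VHRT"
  "xythsshanr" -> "rnahsshtyx" -> "rnahshtyx" -> "rnhshtyx" -> "xythshnr" -> "XYTHSHNR"
  "mre" -> "erm" -> "erm" -> "rm" -> "mr" -> "MR"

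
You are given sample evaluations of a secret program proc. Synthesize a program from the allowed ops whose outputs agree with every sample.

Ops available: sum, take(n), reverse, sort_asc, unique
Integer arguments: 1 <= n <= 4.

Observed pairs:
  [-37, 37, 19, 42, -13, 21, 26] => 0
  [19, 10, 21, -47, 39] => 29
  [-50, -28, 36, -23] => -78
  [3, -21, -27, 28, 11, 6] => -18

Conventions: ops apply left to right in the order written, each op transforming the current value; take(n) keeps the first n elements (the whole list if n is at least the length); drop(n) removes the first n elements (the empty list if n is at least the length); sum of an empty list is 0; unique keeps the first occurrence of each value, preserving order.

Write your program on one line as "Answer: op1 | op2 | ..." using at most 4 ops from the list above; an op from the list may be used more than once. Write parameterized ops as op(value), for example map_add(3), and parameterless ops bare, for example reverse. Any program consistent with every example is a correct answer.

take(2) | reverse | sum

Check, running the answer program on each example:
  [-37, 37, 19, 42, -13, 21, 26] -> [-37, 37] -> [37, -37] -> 0
  [19, 10, 21, -47, 39] -> [19, 10] -> [10, 19] -> 29
  [-50, -28, 36, -23] -> [-50, -28] -> [-28, -50] -> -78
  [3, -21, -27, 28, 11, 6] -> [3, -21] -> [-21, 3] -> -18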